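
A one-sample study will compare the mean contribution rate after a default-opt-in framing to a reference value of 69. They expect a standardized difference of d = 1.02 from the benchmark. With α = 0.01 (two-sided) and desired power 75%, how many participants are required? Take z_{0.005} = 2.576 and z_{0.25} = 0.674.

For a one-sample test: n = ((z_{α/2} + z_β) / d)².
z_{α/2} + z_β = 2.576 + 0.674 = 3.250.
n = (3.250 / 1.02)² = 3.186² = 10.15.
Round up.

n = 11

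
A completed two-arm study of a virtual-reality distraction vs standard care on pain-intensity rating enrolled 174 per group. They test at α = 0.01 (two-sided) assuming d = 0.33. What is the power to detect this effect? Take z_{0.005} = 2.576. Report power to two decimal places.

For two equal groups, power = Φ(d·√(n/2) − z_{α/2}).
d·√(n/2) = 0.33 × √(174/2) = 0.33 × 9.327 = 3.078.
z_β = 3.078 − 2.576 = 0.502.
Power = Φ(0.502) = 0.692.

power ≈ 0.69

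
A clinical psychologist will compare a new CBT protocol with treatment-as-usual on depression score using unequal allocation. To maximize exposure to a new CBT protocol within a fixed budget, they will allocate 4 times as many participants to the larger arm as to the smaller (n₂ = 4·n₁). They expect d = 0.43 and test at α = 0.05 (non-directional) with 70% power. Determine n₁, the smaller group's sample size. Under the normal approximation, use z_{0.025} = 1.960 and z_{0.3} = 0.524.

n₁ = 42

With allocation ratio k = n₂/n₁ = 4, Var(x̄₁−x̄₂) = σ²(1/n₁ + 1/(k·n₁)) = σ²·(k+1)/(k·n₁).
So n₁ = (1 + 1/k)·((z_{α/2} + z_β)/d)² = 1.250 × (2.484/0.43)².
n₁ = 1.250 × 33.37 = 41.7.
Round up: n₁ = 42, giving n₂ = 4 × 42 = 168.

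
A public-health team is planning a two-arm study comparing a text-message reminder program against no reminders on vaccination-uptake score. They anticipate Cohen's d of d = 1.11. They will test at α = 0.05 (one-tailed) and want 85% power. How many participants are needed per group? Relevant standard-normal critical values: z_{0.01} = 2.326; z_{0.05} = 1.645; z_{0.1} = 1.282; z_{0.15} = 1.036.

For two independent groups with equal n: n = 2·((z_{α} + z_β) / d)².
z_{α} + z_β = 1.645 + 1.036 = 2.681.
n = 2 × (2.681 / 1.11)² = 2 × 2.415² = 2 × 5.83 = 11.7.
Round up to the next whole participant.

n = 12 per group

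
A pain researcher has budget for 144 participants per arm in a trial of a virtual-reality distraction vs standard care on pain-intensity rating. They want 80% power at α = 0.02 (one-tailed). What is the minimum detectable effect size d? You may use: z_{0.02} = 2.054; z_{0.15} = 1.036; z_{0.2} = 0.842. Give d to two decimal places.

For two independent groups of n = 144 each: d_min = (z_{α} + z_β)·√(2/n).
z-sum = 2.054 + 0.842 = 2.896.
d_min = 2.896 × √(2/144) = 2.896 × 0.1179 = 0.341.

d_min ≈ 0.34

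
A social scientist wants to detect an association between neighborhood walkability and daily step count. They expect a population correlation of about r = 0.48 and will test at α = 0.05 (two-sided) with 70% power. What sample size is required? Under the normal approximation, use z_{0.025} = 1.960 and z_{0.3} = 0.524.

n = 26

Fisher's z: C = ½·ln((1+r)/(1−r)) = ½·ln(2.8462) = 0.5230.
n = ((z_{α/2} + z_β)/C)² + 3.
(1.960 + 0.524) / 0.5230 = 2.484 / 0.5230 = 4.750.
n = 4.750² + 3 = 22.56 + 3 = 25.6.
Round up.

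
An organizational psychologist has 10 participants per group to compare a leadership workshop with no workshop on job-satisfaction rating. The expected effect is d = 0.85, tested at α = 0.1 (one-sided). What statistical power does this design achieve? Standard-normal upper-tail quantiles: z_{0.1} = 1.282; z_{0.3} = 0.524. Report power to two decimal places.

power ≈ 0.73

For two equal groups, power = Φ(d·√(n/2) − z_{α}).
d·√(n/2) = 0.85 × √(10/2) = 0.85 × 2.236 = 1.901.
z_β = 1.901 − 1.282 = 0.619.
Power = Φ(0.619) = 0.732.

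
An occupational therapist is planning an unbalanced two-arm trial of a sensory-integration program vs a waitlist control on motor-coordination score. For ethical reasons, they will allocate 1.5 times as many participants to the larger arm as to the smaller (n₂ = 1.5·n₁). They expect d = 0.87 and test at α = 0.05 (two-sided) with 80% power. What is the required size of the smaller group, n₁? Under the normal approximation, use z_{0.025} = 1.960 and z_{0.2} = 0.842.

With allocation ratio k = n₂/n₁ = 1.5, Var(x̄₁−x̄₂) = σ²(1/n₁ + 1/(k·n₁)) = σ²·(k+1)/(k·n₁).
So n₁ = (1 + 1/k)·((z_{α/2} + z_β)/d)² = 1.667 × (2.802/0.87)².
n₁ = 1.667 × 10.37 = 17.3.
Round up: n₁ = 18, giving n₂ = 1.5 × 18 = 27.

n₁ = 18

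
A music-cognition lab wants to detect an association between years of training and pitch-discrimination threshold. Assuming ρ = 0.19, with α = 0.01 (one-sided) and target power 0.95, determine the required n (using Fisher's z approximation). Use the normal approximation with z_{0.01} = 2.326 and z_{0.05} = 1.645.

Fisher's z: C = ½·ln((1+r)/(1−r)) = ½·ln(1.4691) = 0.1923.
n = ((z_{α} + z_β)/C)² + 3.
(2.326 + 1.645) / 0.1923 = 3.971 / 0.1923 = 20.650.
n = 20.650² + 3 = 426.42 + 3 = 429.4.
Round up.

n = 430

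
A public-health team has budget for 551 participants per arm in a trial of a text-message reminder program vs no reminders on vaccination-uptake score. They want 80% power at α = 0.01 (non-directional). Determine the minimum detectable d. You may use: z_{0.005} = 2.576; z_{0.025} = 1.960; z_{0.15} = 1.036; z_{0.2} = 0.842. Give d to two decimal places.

d_min ≈ 0.21

For two independent groups of n = 551 each: d_min = (z_{α/2} + z_β)·√(2/n).
z-sum = 2.576 + 0.842 = 3.418.
d_min = 3.418 × √(2/551) = 3.418 × 0.0602 = 0.206.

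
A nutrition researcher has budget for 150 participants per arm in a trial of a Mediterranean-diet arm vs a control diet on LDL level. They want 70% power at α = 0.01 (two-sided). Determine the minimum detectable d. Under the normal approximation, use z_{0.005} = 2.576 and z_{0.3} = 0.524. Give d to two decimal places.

d_min ≈ 0.36

For two independent groups of n = 150 each: d_min = (z_{α/2} + z_β)·√(2/n).
z-sum = 2.576 + 0.524 = 3.100.
d_min = 3.100 × √(2/150) = 3.100 × 0.1155 = 0.358.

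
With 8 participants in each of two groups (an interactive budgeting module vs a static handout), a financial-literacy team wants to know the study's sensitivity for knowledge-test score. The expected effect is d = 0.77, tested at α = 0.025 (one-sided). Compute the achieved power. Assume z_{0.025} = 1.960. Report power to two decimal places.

power ≈ 0.34

For two equal groups, power = Φ(d·√(n/2) − z_{α}).
d·√(n/2) = 0.77 × √(8/2) = 0.77 × 2.000 = 1.540.
z_β = 1.540 − 1.960 = -0.420.
Power = Φ(-0.420) = 0.337.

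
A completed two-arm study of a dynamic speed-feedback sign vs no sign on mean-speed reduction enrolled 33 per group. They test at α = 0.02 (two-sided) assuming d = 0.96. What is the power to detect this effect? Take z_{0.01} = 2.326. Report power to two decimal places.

power ≈ 0.94

For two equal groups, power = Φ(d·√(n/2) − z_{α/2}).
d·√(n/2) = 0.96 × √(33/2) = 0.96 × 4.062 = 3.900.
z_β = 3.900 − 2.326 = 1.574.
Power = Φ(1.574) = 0.942.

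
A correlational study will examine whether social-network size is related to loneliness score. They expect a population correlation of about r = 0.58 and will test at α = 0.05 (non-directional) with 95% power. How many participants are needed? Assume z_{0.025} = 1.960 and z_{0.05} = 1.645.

n = 33

Fisher's z: C = ½·ln((1+r)/(1−r)) = ½·ln(3.7619) = 0.6625.
n = ((z_{α/2} + z_β)/C)² + 3.
(1.960 + 1.645) / 0.6625 = 3.605 / 0.6625 = 5.442.
n = 5.442² + 3 = 29.61 + 3 = 32.6.
Round up.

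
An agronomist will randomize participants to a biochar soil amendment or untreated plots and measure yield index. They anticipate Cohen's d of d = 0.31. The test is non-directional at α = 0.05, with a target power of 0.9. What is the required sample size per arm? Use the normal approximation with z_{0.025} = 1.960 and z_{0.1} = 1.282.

n = 219 per group

For two independent groups with equal n: n = 2·((z_{α/2} + z_β) / d)².
z_{α/2} + z_β = 1.960 + 1.282 = 3.242.
n = 2 × (3.242 / 0.31)² = 2 × 10.458² = 2 × 109.37 = 218.7.
Round up to the next whole participant.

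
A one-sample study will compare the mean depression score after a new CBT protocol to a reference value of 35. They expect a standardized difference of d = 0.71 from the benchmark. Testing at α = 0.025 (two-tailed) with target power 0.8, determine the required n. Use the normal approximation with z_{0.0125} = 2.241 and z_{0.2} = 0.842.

For a one-sample test: n = ((z_{α/2} + z_β) / d)².
z_{α/2} + z_β = 2.241 + 0.842 = 3.083.
n = (3.083 / 0.71)² = 4.342² = 18.86.
Round up.

n = 19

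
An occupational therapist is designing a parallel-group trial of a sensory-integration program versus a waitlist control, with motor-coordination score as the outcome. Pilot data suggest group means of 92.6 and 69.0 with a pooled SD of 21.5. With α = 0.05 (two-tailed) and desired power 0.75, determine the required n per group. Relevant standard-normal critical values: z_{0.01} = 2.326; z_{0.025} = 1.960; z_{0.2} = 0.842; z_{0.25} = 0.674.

n = 12 per group

Cohen's d = |M₁ − M₂| / SD_pooled = |92.6 − 69.0| / 21.5 = 23.6 / 21.5 = 1.098.
For two independent groups with equal n: n = 2·((z_{α/2} + z_β) / d)².
z_{α/2} + z_β = 1.960 + 0.674 = 2.634.
n = 2 × (2.634 / 1.098)² = 2 × 2.399² = 2 × 5.75 = 11.5.
Round up to the next whole participant.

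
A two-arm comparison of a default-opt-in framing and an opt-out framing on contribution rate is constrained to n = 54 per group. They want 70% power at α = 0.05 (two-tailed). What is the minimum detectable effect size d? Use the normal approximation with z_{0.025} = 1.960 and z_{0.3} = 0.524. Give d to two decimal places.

d_min ≈ 0.48

For two independent groups of n = 54 each: d_min = (z_{α/2} + z_β)·√(2/n).
z-sum = 1.960 + 0.524 = 2.484.
d_min = 2.484 × √(2/54) = 2.484 × 0.1925 = 0.478.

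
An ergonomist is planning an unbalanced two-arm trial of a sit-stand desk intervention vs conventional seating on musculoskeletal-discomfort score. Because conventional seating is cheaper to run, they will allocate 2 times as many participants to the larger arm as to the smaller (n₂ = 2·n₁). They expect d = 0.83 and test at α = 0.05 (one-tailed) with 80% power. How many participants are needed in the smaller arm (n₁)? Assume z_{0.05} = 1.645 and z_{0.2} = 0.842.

With allocation ratio k = n₂/n₁ = 2, Var(x̄₁−x̄₂) = σ²(1/n₁ + 1/(k·n₁)) = σ²·(k+1)/(k·n₁).
So n₁ = (1 + 1/k)·((z_{α} + z_β)/d)² = 1.500 × (2.487/0.83)².
n₁ = 1.500 × 8.98 = 13.5.
Round up: n₁ = 14, giving n₂ = 2 × 14 = 28.

n₁ = 14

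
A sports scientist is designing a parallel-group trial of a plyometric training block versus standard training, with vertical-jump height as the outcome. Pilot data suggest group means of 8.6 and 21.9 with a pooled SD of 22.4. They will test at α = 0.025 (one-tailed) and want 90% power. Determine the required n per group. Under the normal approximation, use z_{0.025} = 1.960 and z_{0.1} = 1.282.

n = 60 per group

Cohen's d = |M₁ − M₂| / SD_pooled = |8.6 − 21.9| / 22.4 = 13.3 / 22.4 = 0.594.
For two independent groups with equal n: n = 2·((z_{α} + z_β) / d)².
z_{α} + z_β = 1.960 + 1.282 = 3.242.
n = 2 × (3.242 / 0.594)² = 2 × 5.458² = 2 × 29.79 = 59.6.
Round up to the next whole participant.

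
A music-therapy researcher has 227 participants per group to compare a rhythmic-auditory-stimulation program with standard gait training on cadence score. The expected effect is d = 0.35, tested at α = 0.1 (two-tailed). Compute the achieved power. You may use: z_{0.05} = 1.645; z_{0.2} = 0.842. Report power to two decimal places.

For two equal groups, power = Φ(d·√(n/2) − z_{α/2}).
d·√(n/2) = 0.35 × √(227/2) = 0.35 × 10.654 = 3.729.
z_β = 3.729 − 1.645 = 2.084.
Power = Φ(2.084) = 0.981.

power ≈ 0.98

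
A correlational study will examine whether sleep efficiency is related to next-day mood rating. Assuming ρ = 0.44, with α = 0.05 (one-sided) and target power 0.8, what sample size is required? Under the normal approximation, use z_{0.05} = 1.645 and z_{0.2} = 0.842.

Fisher's z: C = ½·ln((1+r)/(1−r)) = ½·ln(2.5714) = 0.4722.
n = ((z_{α} + z_β)/C)² + 3.
(1.645 + 0.842) / 0.4722 = 2.487 / 0.4722 = 5.267.
n = 5.267² + 3 = 27.74 + 3 = 30.7.
Round up.

n = 31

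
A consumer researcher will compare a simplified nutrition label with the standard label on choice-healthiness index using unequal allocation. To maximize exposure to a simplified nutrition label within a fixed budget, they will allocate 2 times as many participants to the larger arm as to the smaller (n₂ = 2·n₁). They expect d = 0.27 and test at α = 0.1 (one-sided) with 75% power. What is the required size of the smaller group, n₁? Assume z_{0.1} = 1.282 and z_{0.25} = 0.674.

n₁ = 79

With allocation ratio k = n₂/n₁ = 2, Var(x̄₁−x̄₂) = σ²(1/n₁ + 1/(k·n₁)) = σ²·(k+1)/(k·n₁).
So n₁ = (1 + 1/k)·((z_{α} + z_β)/d)² = 1.500 × (1.956/0.27)².
n₁ = 1.500 × 52.48 = 78.7.
Round up: n₁ = 79, giving n₂ = 2 × 79 = 158.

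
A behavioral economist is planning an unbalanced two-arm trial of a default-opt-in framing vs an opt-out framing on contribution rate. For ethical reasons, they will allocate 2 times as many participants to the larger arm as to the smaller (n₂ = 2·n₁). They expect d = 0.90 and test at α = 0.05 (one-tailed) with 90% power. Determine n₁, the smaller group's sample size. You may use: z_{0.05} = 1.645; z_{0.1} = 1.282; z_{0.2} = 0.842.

With allocation ratio k = n₂/n₁ = 2, Var(x̄₁−x̄₂) = σ²(1/n₁ + 1/(k·n₁)) = σ²·(k+1)/(k·n₁).
So n₁ = (1 + 1/k)·((z_{α} + z_β)/d)² = 1.500 × (2.927/0.90)².
n₁ = 1.500 × 10.58 = 15.9.
Round up: n₁ = 16, giving n₂ = 2 × 16 = 32.

n₁ = 16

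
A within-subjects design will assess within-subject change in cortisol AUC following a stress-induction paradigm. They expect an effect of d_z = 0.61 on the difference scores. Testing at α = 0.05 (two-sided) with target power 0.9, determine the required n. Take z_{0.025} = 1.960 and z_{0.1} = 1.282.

n = 29 pairs

For a paired (one-sample on differences) test: n = ((z_{α/2} + z_β) / d)².
z_{α/2} + z_β = 1.960 + 1.282 = 3.242.
n = (3.242 / 0.61)² = 5.315² = 28.25.
Round up.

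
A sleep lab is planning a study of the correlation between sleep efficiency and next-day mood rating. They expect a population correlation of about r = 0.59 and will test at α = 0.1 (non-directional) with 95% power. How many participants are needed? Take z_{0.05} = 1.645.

Fisher's z: C = ½·ln((1+r)/(1−r)) = ½·ln(3.8780) = 0.6777.
n = ((z_{α/2} + z_β)/C)² + 3.
(1.645 + 1.645) / 0.6777 = 3.290 / 0.6777 = 4.855.
n = 4.855² + 3 = 23.57 + 3 = 26.6.
Round up.

n = 27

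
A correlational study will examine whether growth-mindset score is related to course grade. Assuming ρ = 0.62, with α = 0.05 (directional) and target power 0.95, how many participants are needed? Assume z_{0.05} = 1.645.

Fisher's z: C = ½·ln((1+r)/(1−r)) = ½·ln(4.2632) = 0.7250.
n = ((z_{α} + z_β)/C)² + 3.
(1.645 + 1.645) / 0.7250 = 3.290 / 0.7250 = 4.538.
n = 4.538² + 3 = 20.59 + 3 = 23.6.
Round up.

n = 24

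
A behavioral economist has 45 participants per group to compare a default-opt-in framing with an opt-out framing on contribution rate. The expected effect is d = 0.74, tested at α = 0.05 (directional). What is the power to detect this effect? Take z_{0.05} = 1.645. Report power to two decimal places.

For two equal groups, power = Φ(d·√(n/2) − z_{α}).
d·√(n/2) = 0.74 × √(45/2) = 0.74 × 4.743 = 3.510.
z_β = 3.510 − 1.645 = 1.865.
Power = Φ(1.865) = 0.969.

power ≈ 0.97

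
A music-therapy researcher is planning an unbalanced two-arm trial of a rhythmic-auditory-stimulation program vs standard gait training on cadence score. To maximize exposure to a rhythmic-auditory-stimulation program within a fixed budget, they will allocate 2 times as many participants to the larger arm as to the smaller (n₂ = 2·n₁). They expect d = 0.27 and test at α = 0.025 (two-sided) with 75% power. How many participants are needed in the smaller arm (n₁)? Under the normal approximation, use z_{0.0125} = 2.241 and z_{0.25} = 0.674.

n₁ = 175

With allocation ratio k = n₂/n₁ = 2, Var(x̄₁−x̄₂) = σ²(1/n₁ + 1/(k·n₁)) = σ²·(k+1)/(k·n₁).
So n₁ = (1 + 1/k)·((z_{α/2} + z_β)/d)² = 1.500 × (2.915/0.27)².
n₁ = 1.500 × 116.56 = 174.8.
Round up: n₁ = 175, giving n₂ = 2 × 175 = 350.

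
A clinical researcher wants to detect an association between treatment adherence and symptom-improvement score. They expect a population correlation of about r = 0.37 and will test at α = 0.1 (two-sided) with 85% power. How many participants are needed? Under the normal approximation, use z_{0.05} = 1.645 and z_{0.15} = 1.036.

n = 51

Fisher's z: C = ½·ln((1+r)/(1−r)) = ½·ln(2.1746) = 0.3884.
n = ((z_{α/2} + z_β)/C)² + 3.
(1.645 + 1.036) / 0.3884 = 2.681 / 0.3884 = 6.903.
n = 6.903² + 3 = 47.65 + 3 = 50.6.
Round up.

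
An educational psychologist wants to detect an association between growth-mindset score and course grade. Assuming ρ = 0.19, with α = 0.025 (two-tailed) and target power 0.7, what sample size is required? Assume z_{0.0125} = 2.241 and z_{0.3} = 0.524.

Fisher's z: C = ½·ln((1+r)/(1−r)) = ½·ln(1.4691) = 0.1923.
n = ((z_{α/2} + z_β)/C)² + 3.
(2.241 + 0.524) / 0.1923 = 2.765 / 0.1923 = 14.379.
n = 14.379² + 3 = 206.74 + 3 = 209.7.
Round up.

n = 210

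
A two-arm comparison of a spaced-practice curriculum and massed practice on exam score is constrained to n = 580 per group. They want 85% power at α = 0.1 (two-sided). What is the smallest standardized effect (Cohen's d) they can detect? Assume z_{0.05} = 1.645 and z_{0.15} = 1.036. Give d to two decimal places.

For two independent groups of n = 580 each: d_min = (z_{α/2} + z_β)·√(2/n).
z-sum = 1.645 + 1.036 = 2.681.
d_min = 2.681 × √(2/580) = 2.681 × 0.0587 = 0.157.

d_min ≈ 0.16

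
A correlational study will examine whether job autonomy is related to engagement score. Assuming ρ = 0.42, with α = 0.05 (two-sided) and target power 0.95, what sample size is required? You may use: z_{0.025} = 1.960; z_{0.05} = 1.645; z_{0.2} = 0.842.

n = 68

Fisher's z: C = ½·ln((1+r)/(1−r)) = ½·ln(2.4483) = 0.4477.
n = ((z_{α/2} + z_β)/C)² + 3.
(1.960 + 1.645) / 0.4477 = 3.605 / 0.4477 = 8.052.
n = 8.052² + 3 = 64.84 + 3 = 67.8.
Round up.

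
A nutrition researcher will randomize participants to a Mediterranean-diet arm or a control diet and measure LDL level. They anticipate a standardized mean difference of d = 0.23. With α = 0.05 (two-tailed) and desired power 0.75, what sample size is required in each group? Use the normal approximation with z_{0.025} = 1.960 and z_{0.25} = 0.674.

For two independent groups with equal n: n = 2·((z_{α/2} + z_β) / d)².
z_{α/2} + z_β = 1.960 + 0.674 = 2.634.
n = 2 × (2.634 / 0.23)² = 2 × 11.452² = 2 × 131.15 = 262.3.
Round up to the next whole participant.

n = 263 per group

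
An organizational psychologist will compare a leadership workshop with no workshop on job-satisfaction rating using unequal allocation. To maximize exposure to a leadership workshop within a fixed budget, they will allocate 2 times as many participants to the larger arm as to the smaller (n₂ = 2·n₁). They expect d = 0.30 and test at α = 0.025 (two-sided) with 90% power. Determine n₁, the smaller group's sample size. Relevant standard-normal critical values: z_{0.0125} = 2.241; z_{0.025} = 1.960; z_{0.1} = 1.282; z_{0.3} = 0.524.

n₁ = 207

With allocation ratio k = n₂/n₁ = 2, Var(x̄₁−x̄₂) = σ²(1/n₁ + 1/(k·n₁)) = σ²·(k+1)/(k·n₁).
So n₁ = (1 + 1/k)·((z_{α/2} + z_β)/d)² = 1.500 × (3.523/0.30)².
n₁ = 1.500 × 137.91 = 206.9.
Round up: n₁ = 207, giving n₂ = 2 × 207 = 414.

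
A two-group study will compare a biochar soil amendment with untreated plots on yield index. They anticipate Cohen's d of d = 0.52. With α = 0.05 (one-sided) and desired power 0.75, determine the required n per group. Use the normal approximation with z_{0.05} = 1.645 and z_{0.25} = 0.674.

n = 40 per group

For two independent groups with equal n: n = 2·((z_{α} + z_β) / d)².
z_{α} + z_β = 1.645 + 0.674 = 2.319.
n = 2 × (2.319 / 0.52)² = 2 × 4.460² = 2 × 19.89 = 39.8.
Round up to the next whole participant.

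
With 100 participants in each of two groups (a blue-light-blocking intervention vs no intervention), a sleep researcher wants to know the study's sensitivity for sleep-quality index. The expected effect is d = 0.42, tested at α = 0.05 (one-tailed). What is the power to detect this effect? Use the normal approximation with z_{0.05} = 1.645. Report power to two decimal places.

power ≈ 0.91

For two equal groups, power = Φ(d·√(n/2) − z_{α}).
d·√(n/2) = 0.42 × √(100/2) = 0.42 × 7.071 = 2.970.
z_β = 2.970 − 1.645 = 1.325.
Power = Φ(1.325) = 0.907.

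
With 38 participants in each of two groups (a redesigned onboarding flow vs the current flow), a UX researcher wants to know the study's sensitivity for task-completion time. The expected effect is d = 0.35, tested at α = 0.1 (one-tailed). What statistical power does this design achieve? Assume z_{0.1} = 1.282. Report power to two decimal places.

For two equal groups, power = Φ(d·√(n/2) − z_{α}).
d·√(n/2) = 0.35 × √(38/2) = 0.35 × 4.359 = 1.526.
z_β = 1.526 − 1.282 = 0.244.
Power = Φ(0.244) = 0.596.

power ≈ 0.60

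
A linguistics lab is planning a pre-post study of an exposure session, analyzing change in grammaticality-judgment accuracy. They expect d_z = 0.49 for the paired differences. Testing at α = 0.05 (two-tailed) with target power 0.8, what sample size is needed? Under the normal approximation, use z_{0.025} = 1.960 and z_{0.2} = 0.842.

For a paired (one-sample on differences) test: n = ((z_{α/2} + z_β) / d)².
z_{α/2} + z_β = 1.960 + 0.842 = 2.802.
n = (2.802 / 0.49)² = 5.718² = 32.70.
Round up.

n = 33 pairs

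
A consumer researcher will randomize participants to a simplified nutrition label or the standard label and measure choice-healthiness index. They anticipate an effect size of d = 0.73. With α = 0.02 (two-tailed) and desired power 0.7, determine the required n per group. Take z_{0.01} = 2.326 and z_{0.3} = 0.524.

For two independent groups with equal n: n = 2·((z_{α/2} + z_β) / d)².
z_{α/2} + z_β = 2.326 + 0.524 = 2.850.
n = 2 × (2.850 / 0.73)² = 2 × 3.904² = 2 × 15.24 = 30.5.
Round up to the next whole participant.

n = 31 per group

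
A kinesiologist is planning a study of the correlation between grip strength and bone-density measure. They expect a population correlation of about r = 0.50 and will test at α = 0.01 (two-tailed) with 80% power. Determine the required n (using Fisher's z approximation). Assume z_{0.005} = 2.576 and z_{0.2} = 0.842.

Fisher's z: C = ½·ln((1+r)/(1−r)) = ½·ln(3.0000) = 0.5493.
n = ((z_{α/2} + z_β)/C)² + 3.
(2.576 + 0.842) / 0.5493 = 3.418 / 0.5493 = 6.222.
n = 6.222² + 3 = 38.72 + 3 = 41.7.
Round up.

n = 42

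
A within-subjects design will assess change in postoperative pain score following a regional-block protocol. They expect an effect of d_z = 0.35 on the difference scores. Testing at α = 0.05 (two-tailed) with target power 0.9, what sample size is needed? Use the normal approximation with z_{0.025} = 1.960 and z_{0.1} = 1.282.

For a paired (one-sample on differences) test: n = ((z_{α/2} + z_β) / d)².
z_{α/2} + z_β = 1.960 + 1.282 = 3.242.
n = (3.242 / 0.35)² = 9.263² = 85.80.
Round up.

n = 86 pairs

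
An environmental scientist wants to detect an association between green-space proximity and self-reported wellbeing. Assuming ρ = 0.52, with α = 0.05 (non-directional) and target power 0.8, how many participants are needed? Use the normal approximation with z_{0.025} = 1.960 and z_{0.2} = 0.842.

n = 27

Fisher's z: C = ½·ln((1+r)/(1−r)) = ½·ln(3.1667) = 0.5763.
n = ((z_{α/2} + z_β)/C)² + 3.
(1.960 + 0.842) / 0.5763 = 2.802 / 0.5763 = 4.862.
n = 4.862² + 3 = 23.64 + 3 = 26.6.
Round up.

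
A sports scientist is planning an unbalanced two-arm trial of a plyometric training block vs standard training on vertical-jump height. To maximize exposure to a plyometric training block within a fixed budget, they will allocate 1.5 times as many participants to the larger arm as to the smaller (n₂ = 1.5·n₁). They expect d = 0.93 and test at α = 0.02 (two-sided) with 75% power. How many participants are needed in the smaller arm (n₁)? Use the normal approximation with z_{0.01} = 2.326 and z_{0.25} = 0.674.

With allocation ratio k = n₂/n₁ = 1.5, Var(x̄₁−x̄₂) = σ²(1/n₁ + 1/(k·n₁)) = σ²·(k+1)/(k·n₁).
So n₁ = (1 + 1/k)·((z_{α/2} + z_β)/d)² = 1.667 × (3.000/0.93)².
n₁ = 1.667 × 10.41 = 17.3.
Round up: n₁ = 18, giving n₂ = 1.5 × 18 = 27.

n₁ = 18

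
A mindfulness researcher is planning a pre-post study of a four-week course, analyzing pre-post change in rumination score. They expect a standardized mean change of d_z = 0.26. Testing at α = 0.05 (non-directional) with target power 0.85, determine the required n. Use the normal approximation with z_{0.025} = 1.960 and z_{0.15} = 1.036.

For a paired (one-sample on differences) test: n = ((z_{α/2} + z_β) / d)².
z_{α/2} + z_β = 1.960 + 1.036 = 2.996.
n = (2.996 / 0.26)² = 11.523² = 132.78.
Round up.

n = 133 pairs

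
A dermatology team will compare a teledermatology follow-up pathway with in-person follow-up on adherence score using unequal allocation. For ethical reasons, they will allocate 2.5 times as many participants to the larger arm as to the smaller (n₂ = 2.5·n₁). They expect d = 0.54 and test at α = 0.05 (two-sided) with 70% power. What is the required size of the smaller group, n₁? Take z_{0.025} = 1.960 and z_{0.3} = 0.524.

n₁ = 30

With allocation ratio k = n₂/n₁ = 2.5, Var(x̄₁−x̄₂) = σ²(1/n₁ + 1/(k·n₁)) = σ²·(k+1)/(k·n₁).
So n₁ = (1 + 1/k)·((z_{α/2} + z_β)/d)² = 1.400 × (2.484/0.54)².
n₁ = 1.400 × 21.16 = 29.6.
Round up: n₁ = 30, giving n₂ = 2.5 × 30 = 75.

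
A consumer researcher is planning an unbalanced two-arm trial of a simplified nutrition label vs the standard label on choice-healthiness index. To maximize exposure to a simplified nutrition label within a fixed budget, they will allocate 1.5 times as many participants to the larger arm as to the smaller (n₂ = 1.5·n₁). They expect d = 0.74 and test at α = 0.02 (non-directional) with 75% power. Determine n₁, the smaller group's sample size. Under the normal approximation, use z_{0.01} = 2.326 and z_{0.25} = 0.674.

With allocation ratio k = n₂/n₁ = 1.5, Var(x̄₁−x̄₂) = σ²(1/n₁ + 1/(k·n₁)) = σ²·(k+1)/(k·n₁).
So n₁ = (1 + 1/k)·((z_{α/2} + z_β)/d)² = 1.667 × (3.000/0.74)².
n₁ = 1.667 × 16.44 = 27.4.
Round up: n₁ = 28, giving n₂ = 1.5 × 28 = 42.

n₁ = 28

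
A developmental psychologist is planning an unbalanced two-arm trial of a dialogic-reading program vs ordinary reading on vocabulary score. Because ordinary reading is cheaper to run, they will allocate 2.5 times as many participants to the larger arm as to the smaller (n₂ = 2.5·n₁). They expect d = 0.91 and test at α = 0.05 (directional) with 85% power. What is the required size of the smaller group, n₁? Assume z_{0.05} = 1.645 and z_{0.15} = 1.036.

n₁ = 13

With allocation ratio k = n₂/n₁ = 2.5, Var(x̄₁−x̄₂) = σ²(1/n₁ + 1/(k·n₁)) = σ²·(k+1)/(k·n₁).
So n₁ = (1 + 1/k)·((z_{α} + z_β)/d)² = 1.400 × (2.681/0.91)².
n₁ = 1.400 × 8.68 = 12.2.
Round up: n₁ = 13, giving n₂ = ⌈2.5 × 13⌉ = ⌈32.5⌉ = 33.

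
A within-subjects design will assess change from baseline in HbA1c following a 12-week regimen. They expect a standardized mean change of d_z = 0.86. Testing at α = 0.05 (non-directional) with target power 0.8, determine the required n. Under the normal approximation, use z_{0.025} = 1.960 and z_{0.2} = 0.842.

n = 11 pairs

For a paired (one-sample on differences) test: n = ((z_{α/2} + z_β) / d)².
z_{α/2} + z_β = 1.960 + 0.842 = 2.802.
n = (2.802 / 0.86)² = 3.258² = 10.62.
Round up.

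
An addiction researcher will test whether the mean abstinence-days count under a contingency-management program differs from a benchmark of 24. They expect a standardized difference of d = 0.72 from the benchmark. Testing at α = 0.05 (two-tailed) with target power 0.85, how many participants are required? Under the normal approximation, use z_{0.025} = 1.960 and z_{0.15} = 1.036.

For a one-sample test: n = ((z_{α/2} + z_β) / d)².
z_{α/2} + z_β = 1.960 + 1.036 = 2.996.
n = (2.996 / 0.72)² = 4.161² = 17.31.
Round up.

n = 18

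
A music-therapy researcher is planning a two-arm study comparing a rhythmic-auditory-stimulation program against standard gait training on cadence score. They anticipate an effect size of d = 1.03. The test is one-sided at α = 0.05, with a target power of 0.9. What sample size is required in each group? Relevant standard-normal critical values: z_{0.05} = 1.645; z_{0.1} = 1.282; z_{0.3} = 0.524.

For two independent groups with equal n: n = 2·((z_{α} + z_β) / d)².
z_{α} + z_β = 1.645 + 1.282 = 2.927.
n = 2 × (2.927 / 1.03)² = 2 × 2.842² = 2 × 8.08 = 16.2.
Round up to the next whole participant.

n = 17 per group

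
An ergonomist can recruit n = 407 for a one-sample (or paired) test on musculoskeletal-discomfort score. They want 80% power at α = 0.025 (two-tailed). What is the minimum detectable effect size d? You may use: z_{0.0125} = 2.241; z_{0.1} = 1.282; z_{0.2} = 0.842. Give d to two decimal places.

d_min ≈ 0.15

For a single sample (or paired design) of n = 407: d_min = (z_{α/2} + z_β)/√n.
z-sum = 2.241 + 0.842 = 3.083.
d_min = 3.083 / √407 = 3.083 / 20.174 = 0.153.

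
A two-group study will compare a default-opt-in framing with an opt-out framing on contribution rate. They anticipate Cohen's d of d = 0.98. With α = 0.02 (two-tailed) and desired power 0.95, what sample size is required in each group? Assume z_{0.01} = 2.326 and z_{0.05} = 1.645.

n = 33 per group

For two independent groups with equal n: n = 2·((z_{α/2} + z_β) / d)².
z_{α/2} + z_β = 2.326 + 1.645 = 3.971.
n = 2 × (3.971 / 0.98)² = 2 × 4.052² = 2 × 16.42 = 32.8.
Round up to the next whole participant.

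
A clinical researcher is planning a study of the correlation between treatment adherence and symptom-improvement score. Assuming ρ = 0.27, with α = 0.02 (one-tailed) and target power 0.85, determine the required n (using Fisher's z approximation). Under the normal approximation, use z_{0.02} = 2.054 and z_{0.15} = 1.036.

Fisher's z: C = ½·ln((1+r)/(1−r)) = ½·ln(1.7397) = 0.2769.
n = ((z_{α} + z_β)/C)² + 3.
(2.054 + 1.036) / 0.2769 = 3.090 / 0.2769 = 11.159.
n = 11.159² + 3 = 124.53 + 3 = 127.5.
Round up.

n = 128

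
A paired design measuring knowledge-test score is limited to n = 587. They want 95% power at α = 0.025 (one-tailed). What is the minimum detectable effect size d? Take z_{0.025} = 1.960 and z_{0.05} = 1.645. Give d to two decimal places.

d_min ≈ 0.15

For a single sample (or paired design) of n = 587: d_min = (z_{α} + z_β)/√n.
z-sum = 1.960 + 1.645 = 3.605.
d_min = 3.605 / √587 = 3.605 / 24.228 = 0.149.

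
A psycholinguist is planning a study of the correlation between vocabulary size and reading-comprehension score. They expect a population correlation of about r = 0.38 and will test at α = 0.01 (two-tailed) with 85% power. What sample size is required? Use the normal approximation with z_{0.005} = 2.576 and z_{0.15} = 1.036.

Fisher's z: C = ½·ln((1+r)/(1−r)) = ½·ln(2.2258) = 0.4001.
n = ((z_{α/2} + z_β)/C)² + 3.
(2.576 + 1.036) / 0.4001 = 3.612 / 0.4001 = 9.028.
n = 9.028² + 3 = 81.50 + 3 = 84.5.
Round up.

n = 85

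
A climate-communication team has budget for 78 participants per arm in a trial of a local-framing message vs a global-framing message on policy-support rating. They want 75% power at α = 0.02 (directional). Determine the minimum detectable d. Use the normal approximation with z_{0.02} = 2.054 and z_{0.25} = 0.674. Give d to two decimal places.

For two independent groups of n = 78 each: d_min = (z_{α} + z_β)·√(2/n).
z-sum = 2.054 + 0.674 = 2.728.
d_min = 2.728 × √(2/78) = 2.728 × 0.1601 = 0.437.

d_min ≈ 0.44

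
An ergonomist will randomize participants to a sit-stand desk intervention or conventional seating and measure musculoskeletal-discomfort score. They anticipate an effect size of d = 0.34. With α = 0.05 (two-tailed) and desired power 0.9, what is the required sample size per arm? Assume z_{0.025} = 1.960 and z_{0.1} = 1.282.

n = 182 per group

For two independent groups with equal n: n = 2·((z_{α/2} + z_β) / d)².
z_{α/2} + z_β = 1.960 + 1.282 = 3.242.
n = 2 × (3.242 / 0.34)² = 2 × 9.535² = 2 × 90.92 = 181.8.
Round up to the next whole participant.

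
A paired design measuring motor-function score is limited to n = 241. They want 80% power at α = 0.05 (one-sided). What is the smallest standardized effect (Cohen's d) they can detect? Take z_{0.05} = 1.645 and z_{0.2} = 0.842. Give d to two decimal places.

d_min ≈ 0.16

For a single sample (or paired design) of n = 241: d_min = (z_{α} + z_β)/√n.
z-sum = 1.645 + 0.842 = 2.487.
d_min = 2.487 / √241 = 2.487 / 15.524 = 0.160.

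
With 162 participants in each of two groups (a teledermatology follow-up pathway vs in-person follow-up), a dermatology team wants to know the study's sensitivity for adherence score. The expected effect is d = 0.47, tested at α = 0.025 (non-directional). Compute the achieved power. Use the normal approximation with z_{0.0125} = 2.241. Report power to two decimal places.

For two equal groups, power = Φ(d·√(n/2) − z_{α/2}).
d·√(n/2) = 0.47 × √(162/2) = 0.47 × 9.000 = 4.230.
z_β = 4.230 − 2.241 = 1.989.
Power = Φ(1.989) = 0.977.

power ≈ 0.98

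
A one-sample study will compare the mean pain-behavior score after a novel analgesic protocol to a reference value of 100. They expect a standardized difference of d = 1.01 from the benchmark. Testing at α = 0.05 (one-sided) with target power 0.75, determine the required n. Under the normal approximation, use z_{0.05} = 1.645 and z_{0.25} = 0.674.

n = 6

For a one-sample test: n = ((z_{α} + z_β) / d)².
z_{α} + z_β = 1.645 + 0.674 = 2.319.
n = (2.319 / 1.01)² = 2.296² = 5.27.
Round up.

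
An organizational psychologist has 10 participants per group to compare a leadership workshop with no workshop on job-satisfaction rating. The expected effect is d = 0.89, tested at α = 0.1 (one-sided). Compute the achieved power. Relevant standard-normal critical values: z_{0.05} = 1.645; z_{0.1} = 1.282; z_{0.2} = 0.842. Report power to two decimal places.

power ≈ 0.76

For two equal groups, power = Φ(d·√(n/2) − z_{α}).
d·√(n/2) = 0.89 × √(10/2) = 0.89 × 2.236 = 1.990.
z_β = 1.990 − 1.282 = 0.708.
Power = Φ(0.708) = 0.761.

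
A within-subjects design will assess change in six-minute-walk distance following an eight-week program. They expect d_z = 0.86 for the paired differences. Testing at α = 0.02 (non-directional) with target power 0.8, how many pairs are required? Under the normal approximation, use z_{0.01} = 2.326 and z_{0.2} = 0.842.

For a paired (one-sample on differences) test: n = ((z_{α/2} + z_β) / d)².
z_{α/2} + z_β = 2.326 + 0.842 = 3.168.
n = (3.168 / 0.86)² = 3.684² = 13.57.
Round up.

n = 14 pairs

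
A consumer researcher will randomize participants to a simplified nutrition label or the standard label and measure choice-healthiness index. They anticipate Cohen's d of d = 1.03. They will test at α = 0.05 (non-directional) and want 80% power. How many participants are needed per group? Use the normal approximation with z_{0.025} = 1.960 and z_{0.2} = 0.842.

n = 15 per group

For two independent groups with equal n: n = 2·((z_{α/2} + z_β) / d)².
z_{α/2} + z_β = 1.960 + 0.842 = 2.802.
n = 2 × (2.802 / 1.03)² = 2 × 2.720² = 2 × 7.40 = 14.8.
Round up to the next whole participant.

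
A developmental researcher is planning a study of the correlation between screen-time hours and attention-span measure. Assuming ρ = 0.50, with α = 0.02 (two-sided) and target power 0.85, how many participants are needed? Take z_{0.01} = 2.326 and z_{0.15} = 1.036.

Fisher's z: C = ½·ln((1+r)/(1−r)) = ½·ln(3.0000) = 0.5493.
n = ((z_{α/2} + z_β)/C)² + 3.
(2.326 + 1.036) / 0.5493 = 3.362 / 0.5493 = 6.121.
n = 6.121² + 3 = 37.46 + 3 = 40.5.
Round up.

n = 41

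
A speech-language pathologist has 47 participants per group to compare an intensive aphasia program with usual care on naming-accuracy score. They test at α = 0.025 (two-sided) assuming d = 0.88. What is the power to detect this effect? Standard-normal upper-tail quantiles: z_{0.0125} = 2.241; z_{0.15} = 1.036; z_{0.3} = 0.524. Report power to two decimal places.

For two equal groups, power = Φ(d·√(n/2) − z_{α/2}).
d·√(n/2) = 0.88 × √(47/2) = 0.88 × 4.848 = 4.266.
z_β = 4.266 − 2.241 = 2.025.
Power = Φ(2.025) = 0.979.

power ≈ 0.98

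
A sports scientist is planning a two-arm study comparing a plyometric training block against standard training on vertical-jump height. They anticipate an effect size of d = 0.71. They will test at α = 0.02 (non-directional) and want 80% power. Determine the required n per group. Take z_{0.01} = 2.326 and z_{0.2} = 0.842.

For two independent groups with equal n: n = 2·((z_{α/2} + z_β) / d)².
z_{α/2} + z_β = 2.326 + 0.842 = 3.168.
n = 2 × (3.168 / 0.71)² = 2 × 4.462² = 2 × 19.91 = 39.8.
Round up to the next whole participant.

n = 40 per group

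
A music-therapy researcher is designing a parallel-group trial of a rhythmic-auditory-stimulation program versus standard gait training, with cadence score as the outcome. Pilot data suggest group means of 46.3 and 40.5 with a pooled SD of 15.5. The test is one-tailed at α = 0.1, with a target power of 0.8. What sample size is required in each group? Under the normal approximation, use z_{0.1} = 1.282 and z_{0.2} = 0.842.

n = 65 per group

Cohen's d = |M₁ − M₂| / SD_pooled = |46.3 − 40.5| / 15.5 = 5.8 / 15.5 = 0.374.
For two independent groups with equal n: n = 2·((z_{α} + z_β) / d)².
z_{α} + z_β = 1.282 + 0.842 = 2.124.
n = 2 × (2.124 / 0.374)² = 2 × 5.679² = 2 × 32.25 = 64.5.
Round up to the next whole participant.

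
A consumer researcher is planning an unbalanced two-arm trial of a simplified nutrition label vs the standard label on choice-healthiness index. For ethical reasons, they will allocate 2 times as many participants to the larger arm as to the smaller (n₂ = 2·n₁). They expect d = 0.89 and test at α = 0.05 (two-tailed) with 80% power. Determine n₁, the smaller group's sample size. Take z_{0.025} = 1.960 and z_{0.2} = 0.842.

With allocation ratio k = n₂/n₁ = 2, Var(x̄₁−x̄₂) = σ²(1/n₁ + 1/(k·n₁)) = σ²·(k+1)/(k·n₁).
So n₁ = (1 + 1/k)·((z_{α/2} + z_β)/d)² = 1.500 × (2.802/0.89)².
n₁ = 1.500 × 9.91 = 14.9.
Round up: n₁ = 15, giving n₂ = 2 × 15 = 30.

n₁ = 15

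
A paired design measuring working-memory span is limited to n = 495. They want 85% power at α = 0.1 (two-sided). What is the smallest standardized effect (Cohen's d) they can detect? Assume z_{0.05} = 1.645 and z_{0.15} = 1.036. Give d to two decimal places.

For a single sample (or paired design) of n = 495: d_min = (z_{α/2} + z_β)/√n.
z-sum = 1.645 + 1.036 = 2.681.
d_min = 2.681 / √495 = 2.681 / 22.249 = 0.121.

d_min ≈ 0.12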